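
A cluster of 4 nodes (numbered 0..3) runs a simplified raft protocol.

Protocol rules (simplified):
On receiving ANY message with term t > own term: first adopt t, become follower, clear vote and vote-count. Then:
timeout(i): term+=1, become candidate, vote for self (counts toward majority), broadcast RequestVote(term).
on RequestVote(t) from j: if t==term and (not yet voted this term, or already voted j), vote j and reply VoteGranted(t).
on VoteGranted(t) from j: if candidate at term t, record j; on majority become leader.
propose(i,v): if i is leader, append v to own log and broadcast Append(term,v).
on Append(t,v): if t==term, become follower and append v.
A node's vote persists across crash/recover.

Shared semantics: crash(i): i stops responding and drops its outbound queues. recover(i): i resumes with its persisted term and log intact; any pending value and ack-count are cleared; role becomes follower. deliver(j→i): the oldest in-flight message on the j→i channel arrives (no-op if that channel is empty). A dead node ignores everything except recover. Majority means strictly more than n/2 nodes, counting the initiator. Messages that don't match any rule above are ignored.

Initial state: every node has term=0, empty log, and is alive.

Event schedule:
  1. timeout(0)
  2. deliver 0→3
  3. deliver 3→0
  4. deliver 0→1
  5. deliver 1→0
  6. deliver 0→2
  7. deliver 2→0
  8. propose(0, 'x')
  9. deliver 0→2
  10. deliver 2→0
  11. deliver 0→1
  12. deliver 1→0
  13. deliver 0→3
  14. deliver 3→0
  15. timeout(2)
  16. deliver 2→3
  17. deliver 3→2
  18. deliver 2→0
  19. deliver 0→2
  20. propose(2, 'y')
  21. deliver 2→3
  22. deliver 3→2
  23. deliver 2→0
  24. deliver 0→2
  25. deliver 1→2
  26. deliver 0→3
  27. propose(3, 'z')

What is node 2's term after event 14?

[1] timeout(0) → N0(cand t1 [-])
[2] deliver 0→3 → N3(foll t1 [-])
[3] deliver 3→0 → ∅
[4] deliver 0→1 → N1(foll t1 [-])
[5] deliver 1→0 → N0(lead t1 [-])
[6] deliver 0→2 → N2(foll t1 [-])
[7] deliver 2→0 → ∅
[8] propose(0,'x') → N0(lead t1 [x])
[9] deliver 0→2 → N2(foll t1 [x])
[10] deliver 2→0 → ∅
[11] deliver 0→1 → N1(foll t1 [x])
[12] deliver 1→0 → ∅
[13] deliver 0→3 → N3(foll t1 [x])
[14] deliver 3→0 → ∅

1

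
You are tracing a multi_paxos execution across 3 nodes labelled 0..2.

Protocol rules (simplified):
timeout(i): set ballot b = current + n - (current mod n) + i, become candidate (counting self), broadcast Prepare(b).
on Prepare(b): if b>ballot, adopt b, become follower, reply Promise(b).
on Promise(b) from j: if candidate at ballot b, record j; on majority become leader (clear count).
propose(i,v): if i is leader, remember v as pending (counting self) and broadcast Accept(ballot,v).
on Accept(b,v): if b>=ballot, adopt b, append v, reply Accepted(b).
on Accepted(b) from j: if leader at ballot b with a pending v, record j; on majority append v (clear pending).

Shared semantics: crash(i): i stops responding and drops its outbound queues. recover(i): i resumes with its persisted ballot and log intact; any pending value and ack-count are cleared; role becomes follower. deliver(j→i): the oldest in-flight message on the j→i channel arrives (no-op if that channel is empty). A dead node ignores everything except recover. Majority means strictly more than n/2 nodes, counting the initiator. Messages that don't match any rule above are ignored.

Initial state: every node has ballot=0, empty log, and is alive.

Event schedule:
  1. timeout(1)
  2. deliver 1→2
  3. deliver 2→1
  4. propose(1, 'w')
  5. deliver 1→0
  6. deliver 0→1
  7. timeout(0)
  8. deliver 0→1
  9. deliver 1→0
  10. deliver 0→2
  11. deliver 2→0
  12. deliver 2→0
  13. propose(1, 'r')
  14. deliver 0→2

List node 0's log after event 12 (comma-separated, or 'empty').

[1] timeout(1) → N1(cand b4 [-])
[2] deliver 1→2 → N2(foll b4 [-])
[3] deliver 2→1 → N1(lead b4 [-])
[4] propose(1,'w') → ∅
[5] deliver 1→0 → N0(foll b4 [-])
[6] deliver 0→1 → ∅
[7] timeout(0) → N0(cand b6 [-])
[8] deliver 0→1 → N1(foll b6 [-])
[9] deliver 1→0 → ∅
[10] deliver 0→2 → N2(foll b6 [-])
[11] deliver 2→0 → N0(lead b6 [-])
[12] deliver 2→0 → ∅

empty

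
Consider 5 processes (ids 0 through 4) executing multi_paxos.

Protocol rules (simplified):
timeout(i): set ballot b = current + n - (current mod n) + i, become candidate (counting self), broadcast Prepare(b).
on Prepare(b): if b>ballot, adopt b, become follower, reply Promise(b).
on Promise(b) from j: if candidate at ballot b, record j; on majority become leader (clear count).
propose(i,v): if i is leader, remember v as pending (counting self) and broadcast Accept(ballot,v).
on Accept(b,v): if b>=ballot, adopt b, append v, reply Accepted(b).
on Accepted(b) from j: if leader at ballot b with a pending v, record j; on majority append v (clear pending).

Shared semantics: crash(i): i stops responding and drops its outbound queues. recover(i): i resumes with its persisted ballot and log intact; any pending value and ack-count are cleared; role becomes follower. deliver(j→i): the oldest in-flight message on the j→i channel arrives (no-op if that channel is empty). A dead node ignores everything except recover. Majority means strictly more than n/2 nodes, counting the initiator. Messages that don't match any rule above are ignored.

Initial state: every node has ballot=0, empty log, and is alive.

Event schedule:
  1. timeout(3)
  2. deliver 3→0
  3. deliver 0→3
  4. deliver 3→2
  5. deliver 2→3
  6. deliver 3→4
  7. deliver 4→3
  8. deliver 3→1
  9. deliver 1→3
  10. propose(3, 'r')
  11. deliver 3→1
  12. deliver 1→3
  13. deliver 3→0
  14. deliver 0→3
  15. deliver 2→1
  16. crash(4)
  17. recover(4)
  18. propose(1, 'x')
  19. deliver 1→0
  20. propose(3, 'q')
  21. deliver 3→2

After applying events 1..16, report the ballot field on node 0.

8

[1] timeout(3) → N3(cand b8 [-])
[2] deliver 3→0 → N0(foll b8 [-])
[3] deliver 0→3 → ∅
[4] deliver 3→2 → N2(foll b8 [-])
[5] deliver 2→3 → N3(lead b8 [-])
[6] deliver 3→4 → N4(foll b8 [-])
[7] deliver 4→3 → ∅
[8] deliver 3→1 → N1(foll b8 [-])
[9] deliver 1→3 → ∅
[10] propose(3,'r') → ∅
[11] deliver 3→1 → N1(foll b8 [r])
[12] deliver 1→3 → ∅
[13] deliver 3→0 → N0(foll b8 [r])
[14] deliver 0→3 → N3(lead b8 [r])
[15] deliver 2→1 → ∅
[16] crash(4) → N4(✗foll b8 [-])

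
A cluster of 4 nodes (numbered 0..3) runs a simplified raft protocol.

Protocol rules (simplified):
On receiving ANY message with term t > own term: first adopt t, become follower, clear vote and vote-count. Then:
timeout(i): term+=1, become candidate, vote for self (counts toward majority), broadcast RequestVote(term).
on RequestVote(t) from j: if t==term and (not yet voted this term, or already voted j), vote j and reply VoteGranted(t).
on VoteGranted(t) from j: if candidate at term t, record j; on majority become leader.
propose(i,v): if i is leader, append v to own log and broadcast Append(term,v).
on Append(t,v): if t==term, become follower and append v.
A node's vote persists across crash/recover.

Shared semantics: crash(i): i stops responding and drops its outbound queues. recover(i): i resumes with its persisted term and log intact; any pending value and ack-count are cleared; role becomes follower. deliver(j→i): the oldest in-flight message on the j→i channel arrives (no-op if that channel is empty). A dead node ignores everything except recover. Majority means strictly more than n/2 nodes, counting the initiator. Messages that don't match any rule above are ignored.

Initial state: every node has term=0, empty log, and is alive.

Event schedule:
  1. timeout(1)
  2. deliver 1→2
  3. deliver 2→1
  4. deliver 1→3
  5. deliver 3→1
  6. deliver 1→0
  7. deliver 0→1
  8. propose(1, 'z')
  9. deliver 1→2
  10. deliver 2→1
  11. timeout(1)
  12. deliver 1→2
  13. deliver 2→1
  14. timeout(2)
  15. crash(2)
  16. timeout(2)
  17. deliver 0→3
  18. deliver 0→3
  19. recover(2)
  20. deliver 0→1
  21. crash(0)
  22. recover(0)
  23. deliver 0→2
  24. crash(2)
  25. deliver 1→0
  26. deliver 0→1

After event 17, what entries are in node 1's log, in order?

z

step 1 timeout(1): 1={cand,t=1,log=-}
step 2 deliver 1→2: 2={foll,t=1,log=-}
step 3 deliver 2→1: —
step 4 deliver 1→3: 3={foll,t=1,log=-}
step 5 deliver 3→1: 1={lead,t=1,log=-}
step 6 deliver 1→0: 0={foll,t=1,log=-}
step 7 deliver 0→1: —
step 8 propose(1,'z'): 1={lead,t=1,log=z}
step 9 deliver 1→2: 2={foll,t=1,log=z}
step 10 deliver 2→1: —
step 11 timeout(1): 1={cand,t=2,log=z}
step 12 deliver 1→2: 2={foll,t=2,log=z}
step 13 deliver 2→1: —
step 14 timeout(2): 2={cand,t=3,log=z}
step 15 crash(2): 2={✗cand,t=3,log=z}
step 16 timeout(2): —
step 17 deliver 0→3: —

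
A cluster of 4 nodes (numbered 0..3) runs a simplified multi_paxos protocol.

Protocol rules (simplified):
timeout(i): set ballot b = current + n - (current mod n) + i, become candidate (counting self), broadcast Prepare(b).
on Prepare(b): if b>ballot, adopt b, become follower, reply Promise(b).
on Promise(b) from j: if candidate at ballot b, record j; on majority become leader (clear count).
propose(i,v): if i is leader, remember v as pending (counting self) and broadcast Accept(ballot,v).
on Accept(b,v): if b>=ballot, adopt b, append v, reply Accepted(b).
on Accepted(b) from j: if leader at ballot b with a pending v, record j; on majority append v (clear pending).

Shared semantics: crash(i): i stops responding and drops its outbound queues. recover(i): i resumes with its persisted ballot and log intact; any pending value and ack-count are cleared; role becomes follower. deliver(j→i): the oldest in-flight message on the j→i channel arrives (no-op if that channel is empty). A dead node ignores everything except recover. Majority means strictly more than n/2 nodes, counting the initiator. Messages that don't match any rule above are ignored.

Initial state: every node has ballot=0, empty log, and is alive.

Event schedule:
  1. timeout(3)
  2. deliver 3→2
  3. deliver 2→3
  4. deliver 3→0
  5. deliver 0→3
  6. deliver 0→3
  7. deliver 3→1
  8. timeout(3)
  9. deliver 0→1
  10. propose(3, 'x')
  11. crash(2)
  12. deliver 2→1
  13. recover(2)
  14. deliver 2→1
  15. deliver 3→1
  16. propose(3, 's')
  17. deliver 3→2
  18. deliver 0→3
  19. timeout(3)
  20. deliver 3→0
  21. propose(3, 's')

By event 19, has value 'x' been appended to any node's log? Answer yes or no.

step 1 timeout(3): 3={cand,b=7,log=-}
step 2 deliver 3→2: 2={foll,b=7,log=-}
step 3 deliver 2→3: —
step 4 deliver 3→0: 0={foll,b=7,log=-}
step 5 deliver 0→3: 3={lead,b=7,log=-}
step 6 deliver 0→3: —
step 7 deliver 3→1: 1={foll,b=7,log=-}
step 8 timeout(3): 3={cand,b=11,log=-}
step 9 deliver 0→1: —
step 10 propose(3,'x'): —
step 11 crash(2): 2={✗foll,b=7,log=-}
step 12 deliver 2→1: —
step 13 recover(2): 2={foll,b=7,log=-}
step 14 deliver 2→1: —
step 15 deliver 3→1: 1={foll,b=11,log=-}
step 16 propose(3,'s'): —
step 17 deliver 3→2: 2={foll,b=11,log=-}
step 18 deliver 0→3: —
step 19 timeout(3): 3={cand,b=15,log=-}

no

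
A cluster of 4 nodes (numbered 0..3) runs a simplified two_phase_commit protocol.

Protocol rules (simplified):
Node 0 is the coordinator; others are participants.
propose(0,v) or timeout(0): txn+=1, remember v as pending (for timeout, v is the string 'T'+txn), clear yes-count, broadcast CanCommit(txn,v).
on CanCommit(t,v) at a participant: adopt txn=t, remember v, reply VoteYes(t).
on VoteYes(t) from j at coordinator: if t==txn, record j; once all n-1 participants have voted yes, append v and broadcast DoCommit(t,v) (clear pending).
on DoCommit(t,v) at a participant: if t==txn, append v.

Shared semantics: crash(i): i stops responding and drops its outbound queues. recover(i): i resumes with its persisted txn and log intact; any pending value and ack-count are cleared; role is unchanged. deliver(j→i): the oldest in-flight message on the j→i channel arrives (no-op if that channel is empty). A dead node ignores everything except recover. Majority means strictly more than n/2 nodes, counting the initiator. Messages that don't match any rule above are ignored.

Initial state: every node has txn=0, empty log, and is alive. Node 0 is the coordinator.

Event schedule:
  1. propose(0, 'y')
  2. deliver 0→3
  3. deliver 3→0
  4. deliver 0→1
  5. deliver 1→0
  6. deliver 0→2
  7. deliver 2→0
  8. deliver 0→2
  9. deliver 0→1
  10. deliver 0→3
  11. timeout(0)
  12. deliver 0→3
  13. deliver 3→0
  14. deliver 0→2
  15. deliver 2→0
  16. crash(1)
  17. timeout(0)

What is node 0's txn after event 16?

2

1. propose(0,'y'):  <0:coor t1 ->
2. deliver 0→3:  <3:part t1 ->
3. deliver 3→0:  nop
4. deliver 0→1:  <1:part t1 ->
5. deliver 1→0:  nop
6. deliver 0→2:  <2:part t1 ->
7. deliver 2→0:  <0:coor t1 y>
8. deliver 0→2:  <2:part t1 y>
9. deliver 0→1:  <1:part t1 y>
10. deliver 0→3:  <3:part t1 y>
11. timeout(0):  <0:coor t2 y>
12. deliver 0→3:  <3:part t2 y>
13. deliver 3→0:  nop
14. deliver 0→2:  <2:part t2 y>
15. deliver 2→0:  nop
16. crash(1):  <1:✗part t1 y>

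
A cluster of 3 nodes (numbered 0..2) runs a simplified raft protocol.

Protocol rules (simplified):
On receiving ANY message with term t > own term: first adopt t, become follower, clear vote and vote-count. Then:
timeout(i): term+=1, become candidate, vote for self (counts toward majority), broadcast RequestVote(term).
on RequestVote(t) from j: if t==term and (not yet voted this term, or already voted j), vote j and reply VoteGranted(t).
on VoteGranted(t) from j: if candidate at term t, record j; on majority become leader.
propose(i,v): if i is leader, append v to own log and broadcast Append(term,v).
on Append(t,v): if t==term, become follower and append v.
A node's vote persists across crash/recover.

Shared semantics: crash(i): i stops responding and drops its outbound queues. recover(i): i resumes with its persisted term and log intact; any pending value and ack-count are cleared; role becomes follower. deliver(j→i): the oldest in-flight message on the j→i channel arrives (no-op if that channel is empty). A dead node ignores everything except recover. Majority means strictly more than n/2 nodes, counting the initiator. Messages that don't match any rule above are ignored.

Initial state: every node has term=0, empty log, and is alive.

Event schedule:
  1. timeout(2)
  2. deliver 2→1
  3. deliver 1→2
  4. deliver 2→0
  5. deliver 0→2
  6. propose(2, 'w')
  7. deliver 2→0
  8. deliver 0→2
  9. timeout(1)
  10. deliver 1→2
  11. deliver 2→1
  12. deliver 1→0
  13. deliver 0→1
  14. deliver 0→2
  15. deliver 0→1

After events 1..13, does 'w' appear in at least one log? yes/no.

yes

step 1 timeout(2): 2={cand,t=1,log=-}
step 2 deliver 2→1: 1={foll,t=1,log=-}
step 3 deliver 1→2: 2={lead,t=1,log=-}
step 4 deliver 2→0: 0={foll,t=1,log=-}
step 5 deliver 0→2: —
step 6 propose(2,'w'): 2={lead,t=1,log=w}
step 7 deliver 2→0: 0={foll,t=1,log=w}
step 8 deliver 0→2: —
step 9 timeout(1): 1={cand,t=2,log=-}
step 10 deliver 1→2: 2={foll,t=2,log=w}
step 11 deliver 2→1: —
step 12 deliver 1→0: 0={foll,t=2,log=w}
step 13 deliver 0→1: 1={lead,t=2,log=-}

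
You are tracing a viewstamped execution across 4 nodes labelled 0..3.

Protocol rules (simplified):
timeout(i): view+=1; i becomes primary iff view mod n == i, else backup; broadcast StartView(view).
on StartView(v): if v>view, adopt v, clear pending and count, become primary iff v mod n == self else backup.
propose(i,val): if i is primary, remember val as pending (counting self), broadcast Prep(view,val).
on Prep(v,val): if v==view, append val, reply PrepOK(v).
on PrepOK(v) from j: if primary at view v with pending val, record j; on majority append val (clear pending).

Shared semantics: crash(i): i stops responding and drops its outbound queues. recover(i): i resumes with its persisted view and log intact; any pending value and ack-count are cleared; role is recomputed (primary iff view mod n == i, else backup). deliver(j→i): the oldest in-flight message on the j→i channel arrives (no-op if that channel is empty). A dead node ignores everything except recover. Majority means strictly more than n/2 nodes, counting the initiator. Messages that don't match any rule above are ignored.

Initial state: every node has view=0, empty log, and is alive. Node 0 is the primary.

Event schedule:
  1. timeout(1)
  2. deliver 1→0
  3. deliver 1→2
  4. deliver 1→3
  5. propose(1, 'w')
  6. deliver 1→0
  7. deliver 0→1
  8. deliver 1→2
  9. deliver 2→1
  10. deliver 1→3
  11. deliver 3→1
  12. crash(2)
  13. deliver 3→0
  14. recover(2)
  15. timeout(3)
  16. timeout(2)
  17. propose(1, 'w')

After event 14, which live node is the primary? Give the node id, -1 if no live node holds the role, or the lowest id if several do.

1

e1 timeout(1): 1[prim,v=1,-]
e2 deliver 1→0: 0[back,v=1,-]
e3 deliver 1→2: 2[back,v=1,-]
e4 deliver 1→3: 3[back,v=1,-]
e5 propose(1,'w'): ·
e6 deliver 1→0: 0[back,v=1,w]
e7 deliver 0→1: ·
e8 deliver 1→2: 2[back,v=1,w]
e9 deliver 2→1: 1[prim,v=1,w]
e10 deliver 1→3: 3[back,v=1,w]
e11 deliver 3→1: ·
e12 crash(2): 2[✗back,v=1,w]
e13 deliver 3→0: ·
e14 recover(2): 2[back,v=1,w]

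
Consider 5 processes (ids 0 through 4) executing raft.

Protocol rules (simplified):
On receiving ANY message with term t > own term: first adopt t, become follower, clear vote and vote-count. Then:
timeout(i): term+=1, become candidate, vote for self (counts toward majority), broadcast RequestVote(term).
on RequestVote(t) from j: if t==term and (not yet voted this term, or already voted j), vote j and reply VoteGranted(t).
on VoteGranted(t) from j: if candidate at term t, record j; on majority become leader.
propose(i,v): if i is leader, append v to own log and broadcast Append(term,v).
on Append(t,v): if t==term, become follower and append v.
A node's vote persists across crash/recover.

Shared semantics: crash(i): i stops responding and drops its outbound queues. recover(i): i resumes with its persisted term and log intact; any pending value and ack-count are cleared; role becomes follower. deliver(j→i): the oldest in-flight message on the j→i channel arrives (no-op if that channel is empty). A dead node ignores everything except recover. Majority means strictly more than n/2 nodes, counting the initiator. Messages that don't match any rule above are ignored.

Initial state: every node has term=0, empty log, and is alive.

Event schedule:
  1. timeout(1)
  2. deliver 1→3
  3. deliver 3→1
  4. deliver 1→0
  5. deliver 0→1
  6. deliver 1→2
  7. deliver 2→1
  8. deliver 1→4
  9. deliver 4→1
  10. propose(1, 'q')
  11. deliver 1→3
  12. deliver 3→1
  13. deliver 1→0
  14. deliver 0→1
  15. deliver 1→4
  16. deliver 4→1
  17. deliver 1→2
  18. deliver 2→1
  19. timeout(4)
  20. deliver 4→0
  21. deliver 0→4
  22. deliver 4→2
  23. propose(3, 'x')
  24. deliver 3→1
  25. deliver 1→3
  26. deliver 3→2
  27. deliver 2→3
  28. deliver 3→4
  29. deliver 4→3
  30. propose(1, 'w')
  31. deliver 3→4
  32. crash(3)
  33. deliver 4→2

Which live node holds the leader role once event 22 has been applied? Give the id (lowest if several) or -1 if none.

step 1 timeout(1): 1={cand,t=1,log=-}
step 2 deliver 1→3: 3={foll,t=1,log=-}
step 3 deliver 3→1: —
step 4 deliver 1→0: 0={foll,t=1,log=-}
step 5 deliver 0→1: 1={lead,t=1,log=-}
step 6 deliver 1→2: 2={foll,t=1,log=-}
step 7 deliver 2→1: —
step 8 deliver 1→4: 4={foll,t=1,log=-}
step 9 deliver 4→1: —
step 10 propose(1,'q'): 1={lead,t=1,log=q}
step 11 deliver 1→3: 3={foll,t=1,log=q}
step 12 deliver 3→1: —
step 13 deliver 1→0: 0={foll,t=1,log=q}
step 14 deliver 0→1: —
step 15 deliver 1→4: 4={foll,t=1,log=q}
step 16 deliver 4→1: —
step 17 deliver 1→2: 2={foll,t=1,log=q}
step 18 deliver 2→1: —
step 19 timeout(4): 4={cand,t=2,log=q}
step 20 deliver 4→0: 0={foll,t=2,log=q}
step 21 deliver 0→4: —
step 22 deliver 4→2: 2={foll,t=2,log=q}

1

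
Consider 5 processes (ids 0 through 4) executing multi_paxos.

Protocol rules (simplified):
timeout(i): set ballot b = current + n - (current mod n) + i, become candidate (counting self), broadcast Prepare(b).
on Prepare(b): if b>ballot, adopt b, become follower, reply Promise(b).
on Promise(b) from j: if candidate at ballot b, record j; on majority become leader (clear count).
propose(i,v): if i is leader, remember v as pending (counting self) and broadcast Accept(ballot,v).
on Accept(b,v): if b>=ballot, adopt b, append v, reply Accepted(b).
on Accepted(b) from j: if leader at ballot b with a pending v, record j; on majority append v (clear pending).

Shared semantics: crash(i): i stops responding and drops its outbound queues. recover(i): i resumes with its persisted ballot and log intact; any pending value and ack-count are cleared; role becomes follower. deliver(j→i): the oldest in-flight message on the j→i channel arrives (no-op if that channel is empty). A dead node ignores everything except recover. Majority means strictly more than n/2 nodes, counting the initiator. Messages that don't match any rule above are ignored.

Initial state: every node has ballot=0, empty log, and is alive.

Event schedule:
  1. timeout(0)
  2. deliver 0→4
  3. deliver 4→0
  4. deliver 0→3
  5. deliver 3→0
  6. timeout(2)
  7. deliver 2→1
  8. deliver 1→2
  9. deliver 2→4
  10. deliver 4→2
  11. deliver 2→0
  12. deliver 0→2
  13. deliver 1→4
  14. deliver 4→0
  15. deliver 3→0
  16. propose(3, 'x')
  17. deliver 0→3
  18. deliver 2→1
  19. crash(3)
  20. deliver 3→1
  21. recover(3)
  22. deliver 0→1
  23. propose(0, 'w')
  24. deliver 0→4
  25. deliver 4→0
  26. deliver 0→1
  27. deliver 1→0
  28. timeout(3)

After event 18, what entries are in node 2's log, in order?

empty

step 1 timeout(0): 0={cand,b=5,log=-}
step 2 deliver 0→4: 4={foll,b=5,log=-}
step 3 deliver 4→0: —
step 4 deliver 0→3: 3={foll,b=5,log=-}
step 5 deliver 3→0: 0={lead,b=5,log=-}
step 6 timeout(2): 2={cand,b=7,log=-}
step 7 deliver 2→1: 1={foll,b=7,log=-}
step 8 deliver 1→2: —
step 9 deliver 2→4: 4={foll,b=7,log=-}
step 10 deliver 4→2: 2={lead,b=7,log=-}
step 11 deliver 2→0: 0={foll,b=7,log=-}
step 12 deliver 0→2: —
step 13 deliver 1→4: —
step 14 deliver 4→0: —
step 15 deliver 3→0: —
step 16 propose(3,'x'): —
step 17 deliver 0→3: —
step 18 deliver 2→1: —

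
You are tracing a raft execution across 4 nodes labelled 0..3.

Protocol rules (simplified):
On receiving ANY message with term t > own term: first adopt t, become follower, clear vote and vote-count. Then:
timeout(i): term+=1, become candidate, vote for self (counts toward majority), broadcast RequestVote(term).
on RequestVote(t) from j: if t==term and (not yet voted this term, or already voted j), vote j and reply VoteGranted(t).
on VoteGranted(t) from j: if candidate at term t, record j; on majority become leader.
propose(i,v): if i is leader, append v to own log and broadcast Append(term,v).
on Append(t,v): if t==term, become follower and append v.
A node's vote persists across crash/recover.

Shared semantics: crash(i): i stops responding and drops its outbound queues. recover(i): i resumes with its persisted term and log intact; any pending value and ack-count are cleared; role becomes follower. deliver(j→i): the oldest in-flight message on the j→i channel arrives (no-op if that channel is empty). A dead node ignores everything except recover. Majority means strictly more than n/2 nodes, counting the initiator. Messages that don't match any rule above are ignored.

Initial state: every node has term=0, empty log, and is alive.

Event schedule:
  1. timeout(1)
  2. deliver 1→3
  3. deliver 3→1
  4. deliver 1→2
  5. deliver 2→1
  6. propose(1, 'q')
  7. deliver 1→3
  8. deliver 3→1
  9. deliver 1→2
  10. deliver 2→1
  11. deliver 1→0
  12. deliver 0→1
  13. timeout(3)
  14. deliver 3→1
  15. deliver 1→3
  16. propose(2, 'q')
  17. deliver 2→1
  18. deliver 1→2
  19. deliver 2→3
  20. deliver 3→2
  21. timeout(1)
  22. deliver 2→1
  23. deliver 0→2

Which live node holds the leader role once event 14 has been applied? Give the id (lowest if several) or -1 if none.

-1

1. timeout(1):  <1:cand t1 ->
2. deliver 1→3:  <3:foll t1 ->
3. deliver 3→1:  nop
4. deliver 1→2:  <2:foll t1 ->
5. deliver 2→1:  <1:lead t1 ->
6. propose(1,'q'):  <1:lead t1 q>
7. deliver 1→3:  <3:foll t1 q>
8. deliver 3→1:  nop
9. deliver 1→2:  <2:foll t1 q>
10. deliver 2→1:  nop
11. deliver 1→0:  <0:foll t1 ->
12. deliver 0→1:  nop
13. timeout(3):  <3:cand t2 q>
14. deliver 3→1:  <1:foll t2 q>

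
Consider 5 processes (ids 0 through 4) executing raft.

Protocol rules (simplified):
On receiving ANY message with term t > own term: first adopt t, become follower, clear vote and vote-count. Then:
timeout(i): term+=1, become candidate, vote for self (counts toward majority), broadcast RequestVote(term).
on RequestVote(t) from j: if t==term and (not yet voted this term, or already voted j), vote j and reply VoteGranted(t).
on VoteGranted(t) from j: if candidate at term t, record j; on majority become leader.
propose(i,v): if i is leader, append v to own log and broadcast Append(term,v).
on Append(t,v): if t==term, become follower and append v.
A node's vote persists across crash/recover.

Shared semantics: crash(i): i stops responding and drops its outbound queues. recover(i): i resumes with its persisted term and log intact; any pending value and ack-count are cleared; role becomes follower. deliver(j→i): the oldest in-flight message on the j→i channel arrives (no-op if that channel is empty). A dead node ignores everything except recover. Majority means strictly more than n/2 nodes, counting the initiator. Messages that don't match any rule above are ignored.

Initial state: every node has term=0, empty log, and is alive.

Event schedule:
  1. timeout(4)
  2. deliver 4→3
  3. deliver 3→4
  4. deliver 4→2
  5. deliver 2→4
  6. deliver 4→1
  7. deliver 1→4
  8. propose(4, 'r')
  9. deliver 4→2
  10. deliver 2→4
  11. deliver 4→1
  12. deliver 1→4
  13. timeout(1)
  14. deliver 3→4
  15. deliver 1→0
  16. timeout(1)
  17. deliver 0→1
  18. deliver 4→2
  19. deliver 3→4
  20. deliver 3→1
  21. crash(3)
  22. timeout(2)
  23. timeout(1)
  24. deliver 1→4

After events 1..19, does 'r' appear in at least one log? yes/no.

yes

after 1 — timeout(4): n4:cand/t1/[-]
after 2 — deliver 4→3: n3:foll/t1/[-]
after 3 — deliver 3→4: ·
after 4 — deliver 4→2: n2:foll/t1/[-]
after 5 — deliver 2→4: n4:lead/t1/[-]
after 6 — deliver 4→1: n1:foll/t1/[-]
after 7 — deliver 1→4: ·
after 8 — propose(4,'r'): n4:lead/t1/[r]
after 9 — deliver 4→2: n2:foll/t1/[r]
after 10 — deliver 2→4: ·
after 11 — deliver 4→1: n1:foll/t1/[r]
after 12 — deliver 1→4: ·
after 13 — timeout(1): n1:cand/t2/[r]
after 14 — deliver 3→4: ·
after 15 — deliver 1→0: n0:foll/t2/[-]
after 16 — timeout(1): n1:cand/t3/[r]
after 17 — deliver 0→1: ·
after 18 — deliver 4→2: ·
after 19 — deliver 3→4: ·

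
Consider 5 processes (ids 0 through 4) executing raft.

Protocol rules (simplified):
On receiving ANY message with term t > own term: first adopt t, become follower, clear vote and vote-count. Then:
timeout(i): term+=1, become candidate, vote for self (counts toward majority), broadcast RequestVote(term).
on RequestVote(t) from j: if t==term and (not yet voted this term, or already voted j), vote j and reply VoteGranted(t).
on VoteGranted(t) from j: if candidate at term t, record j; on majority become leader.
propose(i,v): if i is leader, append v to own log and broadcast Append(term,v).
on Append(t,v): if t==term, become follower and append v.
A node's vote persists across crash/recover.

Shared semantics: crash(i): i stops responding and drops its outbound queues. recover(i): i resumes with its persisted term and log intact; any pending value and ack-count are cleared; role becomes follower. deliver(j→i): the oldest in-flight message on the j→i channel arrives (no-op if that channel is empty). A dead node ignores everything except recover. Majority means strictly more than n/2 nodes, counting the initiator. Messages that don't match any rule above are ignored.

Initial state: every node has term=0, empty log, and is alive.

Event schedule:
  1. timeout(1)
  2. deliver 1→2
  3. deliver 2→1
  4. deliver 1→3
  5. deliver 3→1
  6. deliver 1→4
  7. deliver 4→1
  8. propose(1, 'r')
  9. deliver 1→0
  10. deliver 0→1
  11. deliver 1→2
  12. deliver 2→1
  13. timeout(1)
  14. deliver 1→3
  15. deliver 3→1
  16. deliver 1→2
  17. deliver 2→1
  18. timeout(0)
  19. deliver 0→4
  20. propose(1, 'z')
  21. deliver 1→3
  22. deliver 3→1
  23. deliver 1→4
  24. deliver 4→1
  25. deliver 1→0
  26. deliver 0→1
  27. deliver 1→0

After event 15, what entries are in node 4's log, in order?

after 1 — timeout(1): n1:cand/t1/[-]
after 2 — deliver 1→2: n2:foll/t1/[-]
after 3 — deliver 2→1: ·
after 4 — deliver 1→3: n3:foll/t1/[-]
after 5 — deliver 3→1: n1:lead/t1/[-]
after 6 — deliver 1→4: n4:foll/t1/[-]
after 7 — deliver 4→1: ·
after 8 — propose(1,'r'): n1:lead/t1/[r]
after 9 — deliver 1→0: n0:foll/t1/[-]
after 10 — deliver 0→1: ·
after 11 — deliver 1→2: n2:foll/t1/[r]
after 12 — deliver 2→1: ·
after 13 — timeout(1): n1:cand/t2/[r]
after 14 — deliver 1→3: n3:foll/t1/[r]
after 15 — deliver 3→1: ·

empty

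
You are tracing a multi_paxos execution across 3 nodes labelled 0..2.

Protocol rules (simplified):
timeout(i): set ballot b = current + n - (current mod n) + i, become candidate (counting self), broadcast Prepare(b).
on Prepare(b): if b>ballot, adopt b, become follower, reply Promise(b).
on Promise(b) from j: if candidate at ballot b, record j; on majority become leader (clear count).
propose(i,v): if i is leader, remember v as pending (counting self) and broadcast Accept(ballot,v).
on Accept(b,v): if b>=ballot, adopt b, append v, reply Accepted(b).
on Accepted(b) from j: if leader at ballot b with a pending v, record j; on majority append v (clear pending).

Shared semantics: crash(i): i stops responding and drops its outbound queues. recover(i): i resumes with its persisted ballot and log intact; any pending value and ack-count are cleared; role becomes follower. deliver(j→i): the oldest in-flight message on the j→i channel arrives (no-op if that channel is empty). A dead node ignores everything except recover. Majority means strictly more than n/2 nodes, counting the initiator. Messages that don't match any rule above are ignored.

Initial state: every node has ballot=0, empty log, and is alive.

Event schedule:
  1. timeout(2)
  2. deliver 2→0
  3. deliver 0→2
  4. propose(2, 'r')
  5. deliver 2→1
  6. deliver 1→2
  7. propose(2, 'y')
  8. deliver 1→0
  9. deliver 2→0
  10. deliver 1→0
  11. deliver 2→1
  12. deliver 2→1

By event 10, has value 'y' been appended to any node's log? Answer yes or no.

step 1 timeout(2): 2={cand,b=5,log=-}
step 2 deliver 2→0: 0={foll,b=5,log=-}
step 3 deliver 0→2: 2={lead,b=5,log=-}
step 4 propose(2,'r'): —
step 5 deliver 2→1: 1={foll,b=5,log=-}
step 6 deliver 1→2: —
step 7 propose(2,'y'): —
step 8 deliver 1→0: —
step 9 deliver 2→0: 0={foll,b=5,log=r}
step 10 deliver 1→0: —

no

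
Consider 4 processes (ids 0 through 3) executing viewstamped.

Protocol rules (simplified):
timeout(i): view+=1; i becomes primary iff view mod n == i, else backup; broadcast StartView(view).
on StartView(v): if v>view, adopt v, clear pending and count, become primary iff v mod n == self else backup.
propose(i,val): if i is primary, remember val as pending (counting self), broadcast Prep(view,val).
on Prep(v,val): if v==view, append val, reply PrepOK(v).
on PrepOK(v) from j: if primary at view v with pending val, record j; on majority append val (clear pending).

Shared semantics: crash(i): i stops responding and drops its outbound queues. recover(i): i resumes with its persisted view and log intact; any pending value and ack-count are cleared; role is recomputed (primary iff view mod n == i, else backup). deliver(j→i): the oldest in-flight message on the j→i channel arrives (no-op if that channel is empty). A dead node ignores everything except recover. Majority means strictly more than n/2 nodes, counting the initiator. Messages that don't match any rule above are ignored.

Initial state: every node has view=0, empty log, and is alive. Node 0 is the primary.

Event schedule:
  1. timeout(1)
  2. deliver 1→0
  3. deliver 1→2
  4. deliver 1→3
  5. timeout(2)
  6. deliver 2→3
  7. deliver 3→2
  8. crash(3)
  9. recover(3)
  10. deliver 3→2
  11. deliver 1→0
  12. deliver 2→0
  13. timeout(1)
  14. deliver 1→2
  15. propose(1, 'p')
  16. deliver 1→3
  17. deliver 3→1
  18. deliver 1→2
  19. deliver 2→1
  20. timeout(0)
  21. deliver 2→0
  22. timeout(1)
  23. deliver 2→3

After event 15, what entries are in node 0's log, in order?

1. timeout(1):  <1:prim v1 ->
2. deliver 1→0:  <0:back v1 ->
3. deliver 1→2:  <2:back v1 ->
4. deliver 1→3:  <3:back v1 ->
5. timeout(2):  <2:prim v2 ->
6. deliver 2→3:  <3:back v2 ->
7. deliver 3→2:  nop
8. crash(3):  <3:✗back v2 ->
9. recover(3):  <3:back v2 ->
10. deliver 3→2:  nop
11. deliver 1→0:  nop
12. deliver 2→0:  <0:back v2 ->
13. timeout(1):  <1:back v2 ->
14. deliver 1→2:  nop
15. propose(1,'p'):  nop

empty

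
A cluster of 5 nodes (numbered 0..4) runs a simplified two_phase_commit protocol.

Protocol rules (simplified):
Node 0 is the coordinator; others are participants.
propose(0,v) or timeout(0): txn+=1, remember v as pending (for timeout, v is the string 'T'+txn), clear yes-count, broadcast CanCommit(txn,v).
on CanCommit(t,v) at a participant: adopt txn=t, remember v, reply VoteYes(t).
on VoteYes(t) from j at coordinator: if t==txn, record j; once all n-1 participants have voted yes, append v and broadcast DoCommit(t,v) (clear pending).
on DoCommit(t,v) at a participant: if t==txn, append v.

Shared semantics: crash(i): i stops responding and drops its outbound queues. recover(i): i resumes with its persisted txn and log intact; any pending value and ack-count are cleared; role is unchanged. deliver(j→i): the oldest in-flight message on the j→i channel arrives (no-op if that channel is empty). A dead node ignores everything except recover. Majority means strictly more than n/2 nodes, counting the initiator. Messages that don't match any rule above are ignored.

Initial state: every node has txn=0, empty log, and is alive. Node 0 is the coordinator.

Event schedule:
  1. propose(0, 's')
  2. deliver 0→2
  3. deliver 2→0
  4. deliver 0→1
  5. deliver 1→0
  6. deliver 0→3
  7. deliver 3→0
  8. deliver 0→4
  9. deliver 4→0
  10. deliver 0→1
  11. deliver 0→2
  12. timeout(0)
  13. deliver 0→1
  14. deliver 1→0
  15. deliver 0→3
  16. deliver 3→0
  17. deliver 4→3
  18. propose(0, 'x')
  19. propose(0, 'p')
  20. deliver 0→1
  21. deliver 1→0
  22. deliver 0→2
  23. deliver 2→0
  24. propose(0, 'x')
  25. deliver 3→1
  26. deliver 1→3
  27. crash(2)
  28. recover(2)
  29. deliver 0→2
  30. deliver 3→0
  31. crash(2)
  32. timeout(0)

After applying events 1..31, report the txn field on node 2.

3

after 1 — propose(0,'s'): n0:coor/t1/[-]
after 2 — deliver 0→2: n2:part/t1/[-]
after 3 — deliver 2→0: ·
after 4 — deliver 0→1: n1:part/t1/[-]
after 5 — deliver 1→0: ·
after 6 — deliver 0→3: n3:part/t1/[-]
after 7 — deliver 3→0: ·
after 8 — deliver 0→4: n4:part/t1/[-]
after 9 — deliver 4→0: n0:coor/t1/[s]
after 10 — deliver 0→1: n1:part/t1/[s]
after 11 — deliver 0→2: n2:part/t1/[s]
after 12 — timeout(0): n0:coor/t2/[s]
after 13 — deliver 0→1: n1:part/t2/[s]
after 14 — deliver 1→0: ·
after 15 — deliver 0→3: n3:part/t1/[s]
after 16 — deliver 3→0: ·
after 17 — deliver 4→3: ·
after 18 — propose(0,'x'): n0:coor/t3/[s]
after 19 — propose(0,'p'): n0:coor/t4/[s]
after 20 — deliver 0→1: n1:part/t3/[s]
after 21 — deliver 1→0: ·
after 22 — deliver 0→2: n2:part/t2/[s]
after 23 — deliver 2→0: ·
after 24 — propose(0,'x'): n0:coor/t5/[s]
after 25 — deliver 3→1: ·
after 26 — deliver 1→3: ·
after 27 — crash(2): n2:✗part/t2/[s]
after 28 — recover(2): n2:part/t2/[s]
after 29 — deliver 0→2: n2:part/t3/[s]
after 30 — deliver 3→0: ·
after 31 — crash(2): n2:✗part/t3/[s]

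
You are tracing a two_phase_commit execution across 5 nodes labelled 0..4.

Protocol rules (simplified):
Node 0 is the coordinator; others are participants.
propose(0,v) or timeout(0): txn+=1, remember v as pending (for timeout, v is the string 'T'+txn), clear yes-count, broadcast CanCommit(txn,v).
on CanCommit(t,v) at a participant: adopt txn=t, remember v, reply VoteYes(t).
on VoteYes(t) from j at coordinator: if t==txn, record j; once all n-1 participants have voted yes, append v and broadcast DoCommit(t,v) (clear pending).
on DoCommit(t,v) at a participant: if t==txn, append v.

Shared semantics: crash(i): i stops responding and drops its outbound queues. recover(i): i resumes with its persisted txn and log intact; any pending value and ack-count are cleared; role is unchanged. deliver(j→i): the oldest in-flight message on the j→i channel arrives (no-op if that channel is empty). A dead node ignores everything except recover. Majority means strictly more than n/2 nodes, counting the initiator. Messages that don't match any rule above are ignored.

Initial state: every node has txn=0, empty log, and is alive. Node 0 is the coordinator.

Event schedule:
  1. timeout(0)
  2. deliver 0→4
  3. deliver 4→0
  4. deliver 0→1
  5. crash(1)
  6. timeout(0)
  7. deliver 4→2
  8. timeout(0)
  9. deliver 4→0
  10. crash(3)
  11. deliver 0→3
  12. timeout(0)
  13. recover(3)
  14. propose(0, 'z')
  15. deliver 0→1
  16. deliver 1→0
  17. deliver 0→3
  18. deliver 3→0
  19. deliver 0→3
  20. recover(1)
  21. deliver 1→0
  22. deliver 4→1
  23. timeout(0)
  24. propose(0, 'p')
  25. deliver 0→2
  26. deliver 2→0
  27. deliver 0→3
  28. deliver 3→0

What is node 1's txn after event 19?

[1] timeout(0) → N0(coor t1 [-])
[2] deliver 0→4 → N4(part t1 [-])
[3] deliver 4→0 → ∅
[4] deliver 0→1 → N1(part t1 [-])
[5] crash(1) → N1(✗part t1 [-])
[6] timeout(0) → N0(coor t2 [-])
[7] deliver 4→2 → ∅
[8] timeout(0) → N0(coor t3 [-])
[9] deliver 4→0 → ∅
[10] crash(3) → N3(✗part t0 [-])
[11] deliver 0→3 → ∅
[12] timeout(0) → N0(coor t4 [-])
[13] recover(3) → N3(part t0 [-])
[14] propose(0,'z') → N0(coor t5 [-])
[15] deliver 0→1 → ∅
[16] deliver 1→0 → ∅
[17] deliver 0→3 → N3(part t1 [-])
[18] deliver 3→0 → ∅
[19] deliver 0→3 → N3(part t2 [-])

1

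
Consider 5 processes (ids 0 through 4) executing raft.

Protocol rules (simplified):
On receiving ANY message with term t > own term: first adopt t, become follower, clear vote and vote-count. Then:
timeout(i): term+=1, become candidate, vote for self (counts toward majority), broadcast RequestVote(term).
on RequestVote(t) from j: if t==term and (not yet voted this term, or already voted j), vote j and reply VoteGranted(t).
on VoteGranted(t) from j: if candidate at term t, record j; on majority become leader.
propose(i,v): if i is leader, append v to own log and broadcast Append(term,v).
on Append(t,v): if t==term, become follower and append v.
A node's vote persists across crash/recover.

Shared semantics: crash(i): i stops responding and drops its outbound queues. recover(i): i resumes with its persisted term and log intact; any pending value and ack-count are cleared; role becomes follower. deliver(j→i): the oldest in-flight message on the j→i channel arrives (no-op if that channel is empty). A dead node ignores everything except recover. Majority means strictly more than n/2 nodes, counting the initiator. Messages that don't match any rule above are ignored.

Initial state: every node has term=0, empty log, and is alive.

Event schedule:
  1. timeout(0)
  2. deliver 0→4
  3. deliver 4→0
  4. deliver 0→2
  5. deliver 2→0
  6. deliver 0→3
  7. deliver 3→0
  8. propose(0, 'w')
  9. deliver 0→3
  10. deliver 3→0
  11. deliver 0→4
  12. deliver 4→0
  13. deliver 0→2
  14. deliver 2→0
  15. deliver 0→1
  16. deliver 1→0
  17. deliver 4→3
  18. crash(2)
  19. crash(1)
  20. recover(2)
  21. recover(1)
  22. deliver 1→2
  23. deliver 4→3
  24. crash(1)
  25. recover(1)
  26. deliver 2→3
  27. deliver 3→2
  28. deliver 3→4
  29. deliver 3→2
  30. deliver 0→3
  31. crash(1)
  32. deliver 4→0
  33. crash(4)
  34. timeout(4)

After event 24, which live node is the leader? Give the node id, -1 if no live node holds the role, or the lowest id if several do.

0

e1 timeout(0): 0[cand,t=1,-]
e2 deliver 0→4: 4[foll,t=1,-]
e3 deliver 4→0: ·
e4 deliver 0→2: 2[foll,t=1,-]
e5 deliver 2→0: 0[lead,t=1,-]
e6 deliver 0→3: 3[foll,t=1,-]
e7 deliver 3→0: ·
e8 propose(0,'w'): 0[lead,t=1,w]
e9 deliver 0→3: 3[foll,t=1,w]
e10 deliver 3→0: ·
e11 deliver 0→4: 4[foll,t=1,w]
e12 deliver 4→0: ·
e13 deliver 0→2: 2[foll,t=1,w]
e14 deliver 2→0: ·
e15 deliver 0→1: 1[foll,t=1,-]
e16 deliver 1→0: ·
e17 deliver 4→3: ·
e18 crash(2): 2[✗foll,t=1,w]
e19 crash(1): 1[✗foll,t=1,-]
e20 recover(2): 2[foll,t=1,w]
e21 recover(1): 1[foll,t=1,-]
e22 deliver 1→2: ·
e23 deliver 4→3: ·
e24 crash(1): 1[✗foll,t=1,-]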